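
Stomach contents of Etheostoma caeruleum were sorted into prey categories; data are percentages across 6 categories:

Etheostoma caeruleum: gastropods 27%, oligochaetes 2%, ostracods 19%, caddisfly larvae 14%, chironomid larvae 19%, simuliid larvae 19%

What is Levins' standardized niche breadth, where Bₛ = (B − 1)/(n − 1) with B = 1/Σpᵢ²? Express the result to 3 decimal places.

0.794

Convert percentages to proportions (divide by 100).
Σpᵢ² = 0.27² + 0.02² + 0.19² + 0.14² + 0.19² + 0.19² = 0.0729 + 0.0004 + 0.0361 + 0.0196 + 0.0361 + 0.0361 = 0.2012
B = 1 / 0.2012 = 4.97018
Bₛ = (B − 1)/(n − 1) = (4.97018 − 1)/(6 − 1) = 3.97018/5 = 0.79404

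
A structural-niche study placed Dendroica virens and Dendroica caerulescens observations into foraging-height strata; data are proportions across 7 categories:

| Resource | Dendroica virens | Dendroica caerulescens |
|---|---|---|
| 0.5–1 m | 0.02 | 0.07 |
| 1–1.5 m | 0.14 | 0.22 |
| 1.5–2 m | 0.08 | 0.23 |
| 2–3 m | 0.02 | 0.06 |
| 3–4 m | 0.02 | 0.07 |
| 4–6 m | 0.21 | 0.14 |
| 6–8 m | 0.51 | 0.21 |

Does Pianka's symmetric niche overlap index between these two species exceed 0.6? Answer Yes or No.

Yes

Σ p₁ᵢp₂ᵢ = 0.0014 + 0.0308 + 0.0184 + 0.0012 + 0.0014 + 0.0294 + 0.1071 = 0.1897
Σp_1ᵢ² = 0.02² + 0.14² + 0.08² + 0.02² + 0.02² + 0.21² + 0.51² = 0.0004 + 0.0196 + 0.0064 + 0.0004 + 0.0004 + 0.0441 + 0.2601 = 0.3314
Σp_2ᵢ² = 0.07² + 0.22² + 0.23² + 0.06² + 0.07² + 0.14² + 0.21² = 0.0049 + 0.0484 + 0.0529 + 0.0036 + 0.0049 + 0.0196 + 0.0441 = 0.1784
O = 0.1897 / √(0.3314 × 0.1784) = 0.1897 / 0.24315 = 0.7802
O = 0.7802 > 0.6 → Yes.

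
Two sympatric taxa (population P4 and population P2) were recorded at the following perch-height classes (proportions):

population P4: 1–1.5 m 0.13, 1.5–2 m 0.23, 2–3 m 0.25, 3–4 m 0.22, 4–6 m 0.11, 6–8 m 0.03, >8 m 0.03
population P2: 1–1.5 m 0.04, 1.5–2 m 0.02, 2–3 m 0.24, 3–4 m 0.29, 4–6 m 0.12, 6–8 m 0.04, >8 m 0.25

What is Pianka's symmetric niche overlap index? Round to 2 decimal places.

Σ p₁ᵢp₂ᵢ = 0.0052 + 0.0046 + 0.0600 + 0.0638 + 0.0132 + 0.0012 + 0.0075 = 0.1555
Σp_1ᵢ² = 0.13² + 0.23² + 0.25² + 0.22² + 0.11² + 0.03² + 0.03² = 0.0169 + 0.0529 + 0.0625 + 0.0484 + 0.0121 + 0.0009 + 0.0009 = 0.1946
Σp_2ᵢ² = 0.04² + 0.02² + 0.24² + 0.29² + 0.12² + 0.04² + 0.25² = 0.0016 + 0.0004 + 0.0576 + 0.0841 + 0.0144 + 0.0016 + 0.0625 = 0.2222
O = 0.1555 / √(0.1946 × 0.2222) = 0.1555 / 0.20794 = 0.7478

0.75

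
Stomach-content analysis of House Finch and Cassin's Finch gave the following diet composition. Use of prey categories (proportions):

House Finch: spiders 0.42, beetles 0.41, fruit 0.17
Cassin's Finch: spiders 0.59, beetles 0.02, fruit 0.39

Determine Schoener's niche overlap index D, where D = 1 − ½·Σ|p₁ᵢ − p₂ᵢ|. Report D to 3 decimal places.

Σ|p₁ᵢ − p₂ᵢ| = 0.17 + 0.39 + 0.22 = 0.78
D = 1 − ½ × 0.78 = 1 − 0.390 = 0.61000

0.610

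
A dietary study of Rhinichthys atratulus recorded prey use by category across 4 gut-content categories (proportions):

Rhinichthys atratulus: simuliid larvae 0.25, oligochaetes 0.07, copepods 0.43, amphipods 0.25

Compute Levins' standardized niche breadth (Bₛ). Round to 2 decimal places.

Σpᵢ² = 0.25² + 0.07² + 0.43² + 0.25² = 0.0625 + 0.0049 + 0.1849 + 0.0625 = 0.3148
B = 1 / 0.3148 = 3.1766
Bₛ = (B − 1)/(n − 1) = (3.1766 − 1)/(4 − 1) = 2.1766/3 = 0.7255

0.73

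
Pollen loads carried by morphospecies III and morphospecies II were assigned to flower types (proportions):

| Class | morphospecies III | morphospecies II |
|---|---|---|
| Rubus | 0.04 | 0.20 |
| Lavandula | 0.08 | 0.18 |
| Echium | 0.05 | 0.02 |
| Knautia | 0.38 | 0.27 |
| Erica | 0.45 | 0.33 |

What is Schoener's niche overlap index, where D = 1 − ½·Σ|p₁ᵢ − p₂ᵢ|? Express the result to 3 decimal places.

Σ|p₁ᵢ − p₂ᵢ| = 0.16 + 0.10 + 0.03 + 0.11 + 0.12 = 0.52
D = 1 − ½ × 0.52 = 1 − 0.260 = 0.74000

0.740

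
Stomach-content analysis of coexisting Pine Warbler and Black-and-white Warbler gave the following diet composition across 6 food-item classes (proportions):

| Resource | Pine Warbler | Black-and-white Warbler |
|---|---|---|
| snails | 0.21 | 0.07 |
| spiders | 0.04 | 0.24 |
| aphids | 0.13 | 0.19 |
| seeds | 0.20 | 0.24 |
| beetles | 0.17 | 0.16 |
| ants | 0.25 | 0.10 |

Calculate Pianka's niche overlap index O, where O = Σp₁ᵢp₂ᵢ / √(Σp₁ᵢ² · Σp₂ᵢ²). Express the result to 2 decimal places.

0.77

Σ p₁ᵢp₂ᵢ = 0.0147 + 0.0096 + 0.0247 + 0.0480 + 0.0272 + 0.0250 = 0.1492
Σp_1ᵢ² = 0.21² + 0.04² + 0.13² + 0.20² + 0.17² + 0.25² = 0.0441 + 0.0016 + 0.0169 + 0.0400 + 0.0289 + 0.0625 = 0.1940
Σp_2ᵢ² = 0.07² + 0.24² + 0.19² + 0.24² + 0.16² + 0.10² = 0.0049 + 0.0576 + 0.0361 + 0.0576 + 0.0256 + 0.0100 = 0.1918
O = 0.1492 / √(0.1940 × 0.1918) = 0.1492 / 0.19290 = 0.7735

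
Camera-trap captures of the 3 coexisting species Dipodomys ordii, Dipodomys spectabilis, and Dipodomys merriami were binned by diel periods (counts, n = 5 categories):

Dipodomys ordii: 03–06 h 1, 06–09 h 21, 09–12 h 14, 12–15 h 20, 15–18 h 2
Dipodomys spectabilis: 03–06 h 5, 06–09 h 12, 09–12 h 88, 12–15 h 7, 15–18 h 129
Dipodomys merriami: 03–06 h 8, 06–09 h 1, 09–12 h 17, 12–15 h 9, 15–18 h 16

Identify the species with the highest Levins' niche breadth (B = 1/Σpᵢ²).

Proportions for Dipodomys ordii (n=58): 1/58=0.0172, 21/58=0.3621, 14/58=0.2414, 20/58=0.3448, 2/58=0.0345
Proportions for Dipodomys spectabilis (n=241): 5/241=0.0207, 12/241=0.0498, 88/241=0.3651, 7/241=0.0290, 129/241=0.5353
Proportions for Dipodomys merriami (n=51): 8/51=0.1569, 1/51=0.0196, 17/51=0.3333, 9/51=0.1765, 16/51=0.3137
Σp_ordiᵢ² = 0.0172² + 0.3621² + 0.2414² + 0.3448² + 0.0345² = 0.000296 + 0.131116 + 0.058274 + 0.118887 + 0.001190 = 0.309763
B_ordi = 1 / 0.309763 = 3.2283
Σp_specᵢ² = 0.0207² + 0.0498² + 0.3651² + 0.0290² + 0.5353² = 0.000428 + 0.002480 + 0.133298 + 0.000841 + 0.286546 = 0.423593
B_spec = 1 / 0.423593 = 2.3608
Σp_merrᵢ² = 0.1569² + 0.0196² + 0.3333² + 0.1765² + 0.3137² = 0.024618 + 0.000384 + 0.111089 + 0.031152 + 0.098408 = 0.265651
B_merr = 1 / 0.265651 = 3.7643
Highest B → broadest niche (most generalist): Dipodomys merriami (B = 3.76).

Dipodomys merriami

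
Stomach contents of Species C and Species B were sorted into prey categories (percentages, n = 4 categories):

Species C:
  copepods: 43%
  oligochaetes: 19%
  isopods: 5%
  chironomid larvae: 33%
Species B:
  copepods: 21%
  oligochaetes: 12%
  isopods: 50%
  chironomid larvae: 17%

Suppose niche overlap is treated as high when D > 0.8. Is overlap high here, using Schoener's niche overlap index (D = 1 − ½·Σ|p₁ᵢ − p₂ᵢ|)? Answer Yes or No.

No

Convert percentages to proportions (divide by 100).
Σ|p₁ᵢ − p₂ᵢ| = 0.22 + 0.07 + 0.45 + 0.16 = 0.90
D = 1 − ½ × 0.90 = 1 − 0.450 = 0.5500
D = 0.5500 < 0.8 → No.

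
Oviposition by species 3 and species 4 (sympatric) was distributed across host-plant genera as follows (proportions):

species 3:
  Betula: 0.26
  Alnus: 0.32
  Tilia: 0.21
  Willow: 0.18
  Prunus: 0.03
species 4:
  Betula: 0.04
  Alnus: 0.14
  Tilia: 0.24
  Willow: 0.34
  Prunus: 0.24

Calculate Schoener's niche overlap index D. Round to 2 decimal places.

Σ|p₁ᵢ − p₂ᵢ| = 0.22 + 0.18 + 0.03 + 0.16 + 0.21 = 0.80
D = 1 − ½ × 0.80 = 1 − 0.400 = 0.6000

0.60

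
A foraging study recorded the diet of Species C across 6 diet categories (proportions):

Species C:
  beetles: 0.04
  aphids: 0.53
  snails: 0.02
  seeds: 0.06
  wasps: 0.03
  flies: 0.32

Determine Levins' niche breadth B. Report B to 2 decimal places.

Σpᵢ² = 0.04² + 0.53² + 0.02² + 0.06² + 0.03² + 0.32² = 0.0016 + 0.2809 + 0.0004 + 0.0036 + 0.0009 + 0.1024 = 0.3898
B = 1 / 0.3898 = 2.5654

2.57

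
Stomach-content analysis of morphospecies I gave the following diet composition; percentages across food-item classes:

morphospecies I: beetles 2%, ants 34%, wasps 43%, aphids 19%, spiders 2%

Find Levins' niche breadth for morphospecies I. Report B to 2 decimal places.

Convert percentages to proportions (divide by 100).
Σpᵢ² = 0.02² + 0.34² + 0.43² + 0.19² + 0.02² = 0.0004 + 0.1156 + 0.1849 + 0.0361 + 0.0004 = 0.3374
B = 1 / 0.3374 = 2.9638

2.96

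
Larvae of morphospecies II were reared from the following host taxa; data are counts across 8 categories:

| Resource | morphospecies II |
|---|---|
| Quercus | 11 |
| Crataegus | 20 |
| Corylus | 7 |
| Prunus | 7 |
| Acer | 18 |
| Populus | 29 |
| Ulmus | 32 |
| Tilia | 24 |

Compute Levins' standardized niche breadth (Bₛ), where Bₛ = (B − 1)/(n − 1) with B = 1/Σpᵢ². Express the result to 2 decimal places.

Proportions for morphospecies II (n=148): 11/148=0.0743, 20/148=0.1351, 7/148=0.0473, 7/148=0.0473, 18/148=0.1216, 29/148=0.1959, 32/148=0.2162, 24/148=0.1622
Σpᵢ² = 0.0743² + 0.1351² + 0.0473² + 0.0473² + 0.1216² + 0.1959² + 0.2162² + 0.1622² = 0.005520 + 0.018252 + 0.002237 + 0.002237 + 0.014787 + 0.038377 + 0.046742 + 0.026309 = 0.154461
B = 1 / 0.154461 = 6.4741
Bₛ = (B − 1)/(n − 1) = (6.4741 − 1)/(8 − 1) = 5.4741/7 = 0.7820

0.78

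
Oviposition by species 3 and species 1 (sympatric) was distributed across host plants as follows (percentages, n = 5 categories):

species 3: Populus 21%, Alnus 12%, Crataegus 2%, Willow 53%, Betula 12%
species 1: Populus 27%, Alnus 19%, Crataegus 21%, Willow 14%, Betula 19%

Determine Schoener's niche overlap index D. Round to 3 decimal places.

0.610

Convert percentages to proportions (divide by 100).
Σ|p₁ᵢ − p₂ᵢ| = 0.06 + 0.07 + 0.19 + 0.39 + 0.07 = 0.78
D = 1 − ½ × 0.78 = 1 − 0.390 = 0.61000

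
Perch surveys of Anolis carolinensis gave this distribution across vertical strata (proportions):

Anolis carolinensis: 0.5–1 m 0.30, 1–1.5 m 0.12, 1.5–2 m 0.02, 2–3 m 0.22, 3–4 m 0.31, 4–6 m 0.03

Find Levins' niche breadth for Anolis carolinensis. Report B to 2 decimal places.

4.00

Σpᵢ² = 0.30² + 0.12² + 0.02² + 0.22² + 0.31² + 0.03² = 0.0900 + 0.0144 + 0.0004 + 0.0484 + 0.0961 + 0.0009 = 0.2502
B = 1 / 0.2502 = 3.9968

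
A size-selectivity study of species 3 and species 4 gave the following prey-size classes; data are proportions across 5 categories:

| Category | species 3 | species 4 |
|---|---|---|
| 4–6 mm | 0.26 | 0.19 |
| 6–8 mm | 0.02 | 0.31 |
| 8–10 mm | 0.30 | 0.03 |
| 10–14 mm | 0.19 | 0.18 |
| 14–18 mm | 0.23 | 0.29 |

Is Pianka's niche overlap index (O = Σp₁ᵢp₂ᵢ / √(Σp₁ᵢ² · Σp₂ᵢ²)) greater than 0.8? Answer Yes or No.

No

Σ p₁ᵢp₂ᵢ = 0.0494 + 0.0062 + 0.0090 + 0.0342 + 0.0667 = 0.1655
Σp_1ᵢ² = 0.26² + 0.02² + 0.30² + 0.19² + 0.23² = 0.0676 + 0.0004 + 0.0900 + 0.0361 + 0.0529 = 0.2470
Σp_2ᵢ² = 0.19² + 0.31² + 0.03² + 0.18² + 0.29² = 0.0361 + 0.0961 + 0.0009 + 0.0324 + 0.0841 = 0.2496
O = 0.1655 / √(0.2470 × 0.2496) = 0.1655 / 0.24830 = 0.6665
O = 0.6665 < 0.8 → No.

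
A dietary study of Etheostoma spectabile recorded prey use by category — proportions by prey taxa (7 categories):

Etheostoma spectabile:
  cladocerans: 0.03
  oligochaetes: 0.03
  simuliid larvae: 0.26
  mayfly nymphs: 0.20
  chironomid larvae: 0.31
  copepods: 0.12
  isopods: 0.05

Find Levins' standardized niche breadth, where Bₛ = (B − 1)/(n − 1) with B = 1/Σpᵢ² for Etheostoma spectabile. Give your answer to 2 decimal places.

0.58

Σpᵢ² = 0.03² + 0.03² + 0.26² + 0.20² + 0.31² + 0.12² + 0.05² = 0.0009 + 0.0009 + 0.0676 + 0.0400 + 0.0961 + 0.0144 + 0.0025 = 0.2224
B = 1 / 0.2224 = 4.4964
Bₛ = (B − 1)/(n − 1) = (4.4964 − 1)/(7 − 1) = 3.4964/6 = 0.5827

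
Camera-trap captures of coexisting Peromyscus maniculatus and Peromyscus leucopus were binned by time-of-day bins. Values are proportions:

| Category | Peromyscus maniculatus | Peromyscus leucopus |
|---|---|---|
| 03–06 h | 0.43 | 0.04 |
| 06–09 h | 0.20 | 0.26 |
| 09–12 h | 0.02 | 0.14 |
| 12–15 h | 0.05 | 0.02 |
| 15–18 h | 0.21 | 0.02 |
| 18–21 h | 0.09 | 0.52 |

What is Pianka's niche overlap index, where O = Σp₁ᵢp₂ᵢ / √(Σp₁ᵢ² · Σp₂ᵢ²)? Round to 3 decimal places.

Σ p₁ᵢp₂ᵢ = 0.0172 + 0.0520 + 0.0028 + 0.0010 + 0.0042 + 0.0468 = 0.1240
Σp_1ᵢ² = 0.43² + 0.20² + 0.02² + 0.05² + 0.21² + 0.09² = 0.1849 + 0.0400 + 0.0004 + 0.0025 + 0.0441 + 0.0081 = 0.2800
Σp_2ᵢ² = 0.04² + 0.26² + 0.14² + 0.02² + 0.02² + 0.52² = 0.0016 + 0.0676 + 0.0196 + 0.0004 + 0.0004 + 0.2704 = 0.3600
O = 0.1240 / √(0.2800 × 0.3600) = 0.1240 / 0.317490 = 0.39056

0.391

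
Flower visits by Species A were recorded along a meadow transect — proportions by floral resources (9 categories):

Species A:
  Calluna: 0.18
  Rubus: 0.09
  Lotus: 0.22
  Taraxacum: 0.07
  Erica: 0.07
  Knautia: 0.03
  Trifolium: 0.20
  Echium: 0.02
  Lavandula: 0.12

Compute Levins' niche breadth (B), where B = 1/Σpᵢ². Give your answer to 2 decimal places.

Σpᵢ² = 0.18² + 0.09² + 0.22² + 0.07² + 0.07² + 0.03² + 0.20² + 0.02² + 0.12² = 0.0324 + 0.0081 + 0.0484 + 0.0049 + 0.0049 + 0.0009 + 0.0400 + 0.0004 + 0.0144 = 0.1544
B = 1 / 0.1544 = 6.4767

6.48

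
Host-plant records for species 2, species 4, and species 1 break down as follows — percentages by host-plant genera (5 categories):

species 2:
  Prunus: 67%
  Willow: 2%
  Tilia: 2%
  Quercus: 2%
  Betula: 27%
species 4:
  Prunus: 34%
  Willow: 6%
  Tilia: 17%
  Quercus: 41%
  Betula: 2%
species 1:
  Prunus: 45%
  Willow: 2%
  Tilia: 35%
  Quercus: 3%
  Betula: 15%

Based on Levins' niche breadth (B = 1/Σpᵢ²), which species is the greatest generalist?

Convert percentages to proportions (divide by 100).
Σp_2ᵢ² = 0.67² + 0.02² + 0.02² + 0.02² + 0.27² = 0.4489 + 0.0004 + 0.0004 + 0.0004 + 0.0729 = 0.5230
B_2 = 1 / 0.5230 = 1.9120
Σp_4ᵢ² = 0.34² + 0.06² + 0.17² + 0.41² + 0.02² = 0.1156 + 0.0036 + 0.0289 + 0.1681 + 0.0004 = 0.3166
B_4 = 1 / 0.3166 = 3.1586
Σp_1ᵢ² = 0.45² + 0.02² + 0.35² + 0.03² + 0.15² = 0.2025 + 0.0004 + 0.1225 + 0.0009 + 0.0225 = 0.3488
B_1 = 1 / 0.3488 = 2.8670
Highest B → broadest niche (most generalist): species 4 (B = 3.16).

species 4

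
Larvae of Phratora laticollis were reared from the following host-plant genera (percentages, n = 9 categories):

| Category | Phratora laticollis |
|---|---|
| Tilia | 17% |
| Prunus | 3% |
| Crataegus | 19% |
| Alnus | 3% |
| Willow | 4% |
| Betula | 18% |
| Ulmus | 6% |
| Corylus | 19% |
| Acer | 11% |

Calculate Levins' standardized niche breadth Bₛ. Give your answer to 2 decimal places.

Convert percentages to proportions (divide by 100).
Σpᵢ² = 0.17² + 0.03² + 0.19² + 0.03² + 0.04² + 0.18² + 0.06² + 0.19² + 0.11² = 0.0289 + 0.0009 + 0.0361 + 0.0009 + 0.0016 + 0.0324 + 0.0036 + 0.0361 + 0.0121 = 0.1526
B = 1 / 0.1526 = 6.5531
Bₛ = (B − 1)/(n − 1) = (6.5531 − 1)/(9 − 1) = 5.5531/8 = 0.6941

0.69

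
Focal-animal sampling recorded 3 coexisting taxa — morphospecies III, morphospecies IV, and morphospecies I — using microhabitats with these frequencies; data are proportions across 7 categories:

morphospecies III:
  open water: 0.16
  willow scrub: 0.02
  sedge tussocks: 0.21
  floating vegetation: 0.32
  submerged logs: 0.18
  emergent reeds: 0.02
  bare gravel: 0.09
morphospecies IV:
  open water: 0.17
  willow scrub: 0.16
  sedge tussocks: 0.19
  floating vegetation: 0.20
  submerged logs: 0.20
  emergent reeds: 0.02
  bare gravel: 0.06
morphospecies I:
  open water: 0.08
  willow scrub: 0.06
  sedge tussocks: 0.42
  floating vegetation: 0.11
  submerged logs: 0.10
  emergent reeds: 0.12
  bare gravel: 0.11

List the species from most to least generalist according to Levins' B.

morphospecies IV > morphospecies III > morphospecies I

Σp_IIIᵢ² = 0.16² + 0.02² + 0.21² + 0.32² + 0.18² + 0.02² + 0.09² = 0.0256 + 0.0004 + 0.0441 + 0.1024 + 0.0324 + 0.0004 + 0.0081 = 0.2134
B_III = 1 / 0.2134 = 4.6860
Σp_IVᵢ² = 0.17² + 0.16² + 0.19² + 0.20² + 0.20² + 0.02² + 0.06² = 0.0289 + 0.0256 + 0.0361 + 0.0400 + 0.0400 + 0.0004 + 0.0036 = 0.1746
B_IV = 1 / 0.1746 = 5.7274
Σp_Iᵢ² = 0.08² + 0.06² + 0.42² + 0.11² + 0.10² + 0.12² + 0.11² = 0.0064 + 0.0036 + 0.1764 + 0.0121 + 0.0100 + 0.0144 + 0.0121 = 0.2350
B_I = 1 / 0.2350 = 4.2553
Ranking by B (broadest → narrowest): morphospecies IV (5.73) > morphospecies III (4.69) > morphospecies I (4.26)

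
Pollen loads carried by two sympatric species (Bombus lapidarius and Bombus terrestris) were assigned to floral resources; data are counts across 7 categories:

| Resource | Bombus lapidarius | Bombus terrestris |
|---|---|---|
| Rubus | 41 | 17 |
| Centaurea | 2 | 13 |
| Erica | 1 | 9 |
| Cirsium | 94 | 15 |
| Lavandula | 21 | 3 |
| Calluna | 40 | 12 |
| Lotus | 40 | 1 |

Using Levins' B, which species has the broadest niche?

Proportions for Bombus lapidarius (n=239): 41/239=0.1715, 2/239=0.0084, 1/239=0.0042, 94/239=0.3933, 21/239=0.0879, 40/239=0.1674, 40/239=0.1674
Proportions for Bombus terrestris (n=70): 17/70=0.2429, 13/70=0.1857, 9/70=0.1286, 15/70=0.2143, 3/70=0.0429, 12/70=0.1714, 1/70=0.0143
Σp_lapiᵢ² = 0.1715² + 0.0084² + 0.0042² + 0.3933² + 0.0879² + 0.1674² + 0.1674² = 0.029412 + 0.000071 + 0.000018 + 0.154685 + 0.007726 + 0.028023 + 0.028023 = 0.247958
B_lapi = 1 / 0.247958 = 4.0329
Σp_terrᵢ² = 0.2429² + 0.1857² + 0.1286² + 0.2143² + 0.0429² + 0.1714² + 0.0143² = 0.059000 + 0.034484 + 0.016538 + 0.045924 + 0.001840 + 0.029378 + 0.000204 = 0.187368
B_terr = 1 / 0.187368 = 5.3371
Highest B → broadest niche (most generalist): Bombus terrestris (B = 5.34).

Bombus terrestris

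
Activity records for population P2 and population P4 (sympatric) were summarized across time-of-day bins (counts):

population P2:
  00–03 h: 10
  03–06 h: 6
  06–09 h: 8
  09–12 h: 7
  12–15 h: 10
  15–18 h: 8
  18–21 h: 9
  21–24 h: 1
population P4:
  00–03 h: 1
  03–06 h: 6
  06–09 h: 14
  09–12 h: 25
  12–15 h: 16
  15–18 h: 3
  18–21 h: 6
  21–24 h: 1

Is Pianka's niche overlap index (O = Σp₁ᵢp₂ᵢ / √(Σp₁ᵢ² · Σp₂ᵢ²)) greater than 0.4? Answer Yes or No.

Yes

Proportions for population P2 (n=59): 10/59=0.1695, 6/59=0.1017, 8/59=0.1356, 7/59=0.1186, 10/59=0.1695, 8/59=0.1356, 9/59=0.1525, 1/59=0.0169
Proportions for population P4 (n=72): 1/72=0.0139, 6/72=0.0833, 14/72=0.1944, 25/72=0.3472, 16/72=0.2222, 3/72=0.0417, 6/72=0.0833, 1/72=0.0139
Σ p₁ᵢp₂ᵢ = 0.002356 + 0.008472 + 0.026361 + 0.041178 + 0.037663 + 0.005655 + 0.012703 + 0.000235 = 0.134623
Σp_1ᵢ² = 0.1695² + 0.1017² + 0.1356² + 0.1186² + 0.1695² + 0.1356² + 0.1525² + 0.0169² = 0.028730 + 0.010343 + 0.018387 + 0.014066 + 0.028730 + 0.018387 + 0.023256 + 0.000286 = 0.142185
Σp_2ᵢ² = 0.0139² + 0.0833² + 0.1944² + 0.3472² + 0.2222² + 0.0417² + 0.0833² + 0.0139² = 0.000193 + 0.006939 + 0.037791 + 0.120548 + 0.049373 + 0.001739 + 0.006939 + 0.000193 = 0.223715
O = 0.134623 / √(0.142185 × 0.223715) = 0.134623 / 0.1783505 = 0.7548
O = 0.7548 > 0.4 → Yes.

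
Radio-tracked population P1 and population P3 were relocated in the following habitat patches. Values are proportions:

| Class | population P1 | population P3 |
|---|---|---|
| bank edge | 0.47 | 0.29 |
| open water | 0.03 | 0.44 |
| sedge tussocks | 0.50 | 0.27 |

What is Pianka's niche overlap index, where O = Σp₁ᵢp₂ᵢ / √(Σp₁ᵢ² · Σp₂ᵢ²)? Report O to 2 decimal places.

0.70

Σ p₁ᵢp₂ᵢ = 0.1363 + 0.0132 + 0.1350 = 0.2845
Σp_1ᵢ² = 0.47² + 0.03² + 0.50² = 0.2209 + 0.0009 + 0.2500 = 0.4718
Σp_2ᵢ² = 0.29² + 0.44² + 0.27² = 0.0841 + 0.1936 + 0.0729 = 0.3506
O = 0.2845 / √(0.4718 × 0.3506) = 0.2845 / 0.40671 = 0.6995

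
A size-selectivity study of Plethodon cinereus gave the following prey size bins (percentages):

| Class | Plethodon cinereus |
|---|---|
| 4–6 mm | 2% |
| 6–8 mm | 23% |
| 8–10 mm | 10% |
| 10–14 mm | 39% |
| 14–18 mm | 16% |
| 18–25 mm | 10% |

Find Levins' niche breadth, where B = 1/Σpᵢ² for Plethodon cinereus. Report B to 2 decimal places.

Convert percentages to proportions (divide by 100).
Σpᵢ² = 0.02² + 0.23² + 0.10² + 0.39² + 0.16² + 0.10² = 0.0004 + 0.0529 + 0.0100 + 0.1521 + 0.0256 + 0.0100 = 0.2510
B = 1 / 0.2510 = 3.9841

3.98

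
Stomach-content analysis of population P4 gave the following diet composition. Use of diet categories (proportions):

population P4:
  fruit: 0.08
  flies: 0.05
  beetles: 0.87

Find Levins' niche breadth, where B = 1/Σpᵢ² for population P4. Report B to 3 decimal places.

1.306

Σpᵢ² = 0.08² + 0.05² + 0.87² = 0.0064 + 0.0025 + 0.7569 = 0.7658
B = 1 / 0.7658 = 1.30582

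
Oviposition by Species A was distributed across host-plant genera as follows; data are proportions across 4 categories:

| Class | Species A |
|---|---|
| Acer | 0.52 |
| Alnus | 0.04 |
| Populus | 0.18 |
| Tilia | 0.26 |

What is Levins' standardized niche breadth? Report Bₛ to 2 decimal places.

Σpᵢ² = 0.52² + 0.04² + 0.18² + 0.26² = 0.2704 + 0.0016 + 0.0324 + 0.0676 = 0.3720
B = 1 / 0.3720 = 2.6882
Bₛ = (B − 1)/(n − 1) = (2.6882 − 1)/(4 − 1) = 1.6882/3 = 0.5627

0.56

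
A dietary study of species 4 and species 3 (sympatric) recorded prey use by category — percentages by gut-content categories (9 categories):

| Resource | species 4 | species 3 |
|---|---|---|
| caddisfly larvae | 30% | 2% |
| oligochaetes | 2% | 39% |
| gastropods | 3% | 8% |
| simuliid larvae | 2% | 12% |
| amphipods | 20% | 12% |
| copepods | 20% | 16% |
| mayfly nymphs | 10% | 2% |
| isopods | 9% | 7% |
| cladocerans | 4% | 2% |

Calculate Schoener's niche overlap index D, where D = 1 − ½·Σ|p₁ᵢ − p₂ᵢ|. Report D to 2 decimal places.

0.48

Convert percentages to proportions (divide by 100).
Σ|p₁ᵢ − p₂ᵢ| = 0.28 + 0.37 + 0.05 + 0.10 + 0.08 + 0.04 + 0.08 + 0.02 + 0.02 = 1.04
D = 1 − ½ × 1.04 = 1 − 0.520 = 0.4800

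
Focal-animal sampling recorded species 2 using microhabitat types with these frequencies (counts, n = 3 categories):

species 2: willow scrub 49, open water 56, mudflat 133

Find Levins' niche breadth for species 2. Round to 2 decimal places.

2.44

Proportions for species 2 (n=238): 49/238=0.2059, 56/238=0.2353, 133/238=0.5588
Σpᵢ² = 0.2059² + 0.2353² + 0.5588² = 0.042395 + 0.055366 + 0.312257 = 0.410018
B = 1 / 0.410018 = 2.4389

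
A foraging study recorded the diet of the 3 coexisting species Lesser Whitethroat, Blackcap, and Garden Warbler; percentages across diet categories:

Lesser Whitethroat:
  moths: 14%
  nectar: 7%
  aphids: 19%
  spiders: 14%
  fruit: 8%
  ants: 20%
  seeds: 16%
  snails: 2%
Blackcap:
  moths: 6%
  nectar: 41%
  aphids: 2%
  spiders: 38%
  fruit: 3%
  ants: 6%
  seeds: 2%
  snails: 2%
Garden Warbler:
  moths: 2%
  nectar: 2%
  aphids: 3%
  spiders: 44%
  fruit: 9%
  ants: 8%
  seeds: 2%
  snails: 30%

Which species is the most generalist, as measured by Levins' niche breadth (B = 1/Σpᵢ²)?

Lesser Whitethroat

Convert percentages to proportions (divide by 100).
Σp_Whitᵢ² = 0.14² + 0.07² + 0.19² + 0.14² + 0.08² + 0.20² + 0.16² + 0.02² = 0.0196 + 0.0049 + 0.0361 + 0.0196 + 0.0064 + 0.0400 + 0.0256 + 0.0004 = 0.1526
B_Whit = 1 / 0.1526 = 6.5531
Σp_Blacᵢ² = 0.06² + 0.41² + 0.02² + 0.38² + 0.03² + 0.06² + 0.02² + 0.02² = 0.0036 + 0.1681 + 0.0004 + 0.1444 + 0.0009 + 0.0036 + 0.0004 + 0.0004 = 0.3218
B_Blac = 1 / 0.3218 = 3.1075
Σp_Warbᵢ² = 0.02² + 0.02² + 0.03² + 0.44² + 0.09² + 0.08² + 0.02² + 0.30² = 0.0004 + 0.0004 + 0.0009 + 0.1936 + 0.0081 + 0.0064 + 0.0004 + 0.0900 = 0.3002
B_Warb = 1 / 0.3002 = 3.3311
Highest B → broadest niche (most generalist): Lesser Whitethroat (B = 6.55).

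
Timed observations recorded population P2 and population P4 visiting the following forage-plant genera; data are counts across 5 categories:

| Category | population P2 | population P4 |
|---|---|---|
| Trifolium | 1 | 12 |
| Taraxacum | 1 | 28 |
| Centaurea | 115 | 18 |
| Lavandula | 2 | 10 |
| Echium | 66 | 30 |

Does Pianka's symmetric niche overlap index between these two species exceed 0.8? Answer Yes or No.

Proportions for population P2 (n=185): 1/185=0.0054, 1/185=0.0054, 115/185=0.6216, 2/185=0.0108, 66/185=0.3568
Proportions for population P4 (n=98): 12/98=0.1224, 28/98=0.2857, 18/98=0.1837, 10/98=0.1020, 30/98=0.3061
Σ p₁ᵢp₂ᵢ = 0.000661 + 0.001543 + 0.114188 + 0.001102 + 0.109216 = 0.226710
Σp_1ᵢ² = 0.0054² + 0.0054² + 0.6216² + 0.0108² + 0.3568² = 0.000029 + 0.000029 + 0.386387 + 0.000117 + 0.127306 = 0.513868
Σp_2ᵢ² = 0.1224² + 0.2857² + 0.1837² + 0.1020² + 0.3061² = 0.014982 + 0.081624 + 0.033746 + 0.010404 + 0.093697 = 0.234453
O = 0.226710 / √(0.513868 × 0.234453) = 0.226710 / 0.3470993 = 0.6532
O = 0.6532 < 0.8 → No.

No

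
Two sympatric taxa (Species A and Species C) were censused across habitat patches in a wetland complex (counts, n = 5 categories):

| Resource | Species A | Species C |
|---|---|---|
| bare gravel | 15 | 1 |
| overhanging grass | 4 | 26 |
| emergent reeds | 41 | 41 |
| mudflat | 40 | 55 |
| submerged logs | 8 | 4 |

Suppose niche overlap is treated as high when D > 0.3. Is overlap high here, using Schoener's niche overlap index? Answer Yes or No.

Proportions for Species A (n=108): 15/108=0.1389, 4/108=0.0370, 41/108=0.3796, 40/108=0.3704, 8/108=0.0741
Proportions for Species C (n=127): 1/127=0.0079, 26/127=0.2047, 41/127=0.3228, 55/127=0.4331, 4/127=0.0315
Σ|p₁ᵢ − p₂ᵢ| = 0.1310 + 0.1677 + 0.0568 + 0.0627 + 0.0426 = 0.4608
D = 1 − ½ × 0.4608 = 1 − 0.23040 = 0.76960
D = 0.76960 > 0.3 → Yes.

Yes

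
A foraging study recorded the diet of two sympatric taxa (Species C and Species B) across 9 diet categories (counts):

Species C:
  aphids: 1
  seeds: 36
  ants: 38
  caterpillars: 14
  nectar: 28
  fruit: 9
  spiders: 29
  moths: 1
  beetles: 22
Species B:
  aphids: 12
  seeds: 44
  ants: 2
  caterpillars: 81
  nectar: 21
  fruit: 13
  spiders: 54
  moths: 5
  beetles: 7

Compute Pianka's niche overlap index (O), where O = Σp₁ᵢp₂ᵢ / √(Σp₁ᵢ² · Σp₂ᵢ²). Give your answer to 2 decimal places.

Proportions for Species C (n=178): 1/178=0.0056, 36/178=0.2022, 38/178=0.2135, 14/178=0.0787, 28/178=0.1573, 9/178=0.0506, 29/178=0.1629, 1/178=0.0056, 22/178=0.1236
Proportions for Species B (n=239): 12/239=0.0502, 44/239=0.1841, 2/239=0.0084, 81/239=0.3389, 21/239=0.0879, 13/239=0.0544, 54/239=0.2259, 5/239=0.0209, 7/239=0.0293
Σ p₁ᵢp₂ᵢ = 0.000281 + 0.037225 + 0.001793 + 0.026671 + 0.013827 + 0.002753 + 0.036799 + 0.000117 + 0.003621 = 0.123087
Σp_1ᵢ² = 0.0056² + 0.2022² + 0.2135² + 0.0787² + 0.1573² + 0.0506² + 0.1629² + 0.0056² + 0.1236² = 0.000031 + 0.040885 + 0.045582 + 0.006194 + 0.024743 + 0.002560 + 0.026536 + 0.000031 + 0.015277 = 0.161839
Σp_2ᵢ² = 0.0502² + 0.1841² + 0.0084² + 0.3389² + 0.0879² + 0.0544² + 0.2259² + 0.0209² + 0.0293² = 0.002520 + 0.033893 + 0.000071 + 0.114853 + 0.007726 + 0.002959 + 0.051031 + 0.000437 + 0.000858 = 0.214348
O = 0.123087 / √(0.161839 × 0.214348) = 0.123087 / 0.1862522 = 0.6609

0.66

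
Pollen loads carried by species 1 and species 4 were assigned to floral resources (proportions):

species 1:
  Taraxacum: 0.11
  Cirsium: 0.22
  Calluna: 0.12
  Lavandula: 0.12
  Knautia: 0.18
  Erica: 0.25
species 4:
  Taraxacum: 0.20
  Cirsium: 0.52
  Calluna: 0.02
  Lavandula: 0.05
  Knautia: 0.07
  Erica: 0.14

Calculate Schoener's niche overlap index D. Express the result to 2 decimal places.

Σ|p₁ᵢ − p₂ᵢ| = 0.09 + 0.30 + 0.10 + 0.07 + 0.11 + 0.11 = 0.78
D = 1 − ½ × 0.78 = 1 − 0.390 = 0.6100

0.61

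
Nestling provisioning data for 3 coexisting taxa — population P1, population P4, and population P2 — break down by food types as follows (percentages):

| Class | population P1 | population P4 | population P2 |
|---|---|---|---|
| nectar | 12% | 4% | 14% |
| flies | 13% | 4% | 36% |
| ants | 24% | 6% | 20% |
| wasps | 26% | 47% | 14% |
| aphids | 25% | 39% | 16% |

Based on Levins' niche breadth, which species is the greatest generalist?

Convert percentages to proportions (divide by 100).
Σp_P1ᵢ² = 0.12² + 0.13² + 0.24² + 0.26² + 0.25² = 0.0144 + 0.0169 + 0.0576 + 0.0676 + 0.0625 = 0.2190
B_P1 = 1 / 0.2190 = 4.5662
Σp_P4ᵢ² = 0.04² + 0.04² + 0.06² + 0.47² + 0.39² = 0.0016 + 0.0016 + 0.0036 + 0.2209 + 0.1521 = 0.3798
B_P4 = 1 / 0.3798 = 2.6330
Σp_P2ᵢ² = 0.14² + 0.36² + 0.20² + 0.14² + 0.16² = 0.0196 + 0.1296 + 0.0400 + 0.0196 + 0.0256 = 0.2344
B_P2 = 1 / 0.2344 = 4.2662
Highest B → broadest niche (most generalist): population P1 (B = 4.57).

population P1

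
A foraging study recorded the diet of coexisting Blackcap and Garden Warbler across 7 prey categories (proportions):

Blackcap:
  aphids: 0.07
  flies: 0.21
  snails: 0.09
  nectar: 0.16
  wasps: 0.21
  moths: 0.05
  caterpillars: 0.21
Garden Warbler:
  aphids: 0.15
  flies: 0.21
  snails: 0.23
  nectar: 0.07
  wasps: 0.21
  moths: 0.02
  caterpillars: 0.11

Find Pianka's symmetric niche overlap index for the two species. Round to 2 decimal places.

Σ p₁ᵢp₂ᵢ = 0.0105 + 0.0441 + 0.0207 + 0.0112 + 0.0441 + 0.0010 + 0.0231 = 0.1547
Σp_1ᵢ² = 0.07² + 0.21² + 0.09² + 0.16² + 0.21² + 0.05² + 0.21² = 0.0049 + 0.0441 + 0.0081 + 0.0256 + 0.0441 + 0.0025 + 0.0441 = 0.1734
Σp_2ᵢ² = 0.15² + 0.21² + 0.23² + 0.07² + 0.21² + 0.02² + 0.11² = 0.0225 + 0.0441 + 0.0529 + 0.0049 + 0.0441 + 0.0004 + 0.0121 = 0.1810
O = 0.1547 / √(0.1734 × 0.1810) = 0.1547 / 0.17716 = 0.8732

0.87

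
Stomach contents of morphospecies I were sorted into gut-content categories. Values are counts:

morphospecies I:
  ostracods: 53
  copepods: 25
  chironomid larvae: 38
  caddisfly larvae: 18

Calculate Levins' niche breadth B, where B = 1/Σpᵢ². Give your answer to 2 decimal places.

Proportions for morphospecies I (n=134): 53/134=0.3955, 25/134=0.1866, 38/134=0.2836, 18/134=0.1343
Σpᵢ² = 0.3955² + 0.1866² + 0.2836² + 0.1343² = 0.156420 + 0.034820 + 0.080429 + 0.018036 = 0.289705
B = 1 / 0.289705 = 3.4518

3.45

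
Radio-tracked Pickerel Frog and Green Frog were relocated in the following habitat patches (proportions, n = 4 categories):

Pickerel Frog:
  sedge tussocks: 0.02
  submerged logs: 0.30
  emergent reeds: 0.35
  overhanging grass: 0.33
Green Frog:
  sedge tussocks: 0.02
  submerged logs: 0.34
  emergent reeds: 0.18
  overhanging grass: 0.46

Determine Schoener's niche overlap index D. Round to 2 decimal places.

Σ|p₁ᵢ − p₂ᵢ| = 0.00 + 0.04 + 0.17 + 0.13 = 0.34
D = 1 − ½ × 0.34 = 1 − 0.170 = 0.8300

0.83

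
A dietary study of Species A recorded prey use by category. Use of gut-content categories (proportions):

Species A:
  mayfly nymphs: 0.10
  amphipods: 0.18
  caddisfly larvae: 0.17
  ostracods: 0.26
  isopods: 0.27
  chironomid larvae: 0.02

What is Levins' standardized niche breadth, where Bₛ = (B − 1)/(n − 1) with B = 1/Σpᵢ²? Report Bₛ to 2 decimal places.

0.74

Σpᵢ² = 0.10² + 0.18² + 0.17² + 0.26² + 0.27² + 0.02² = 0.0100 + 0.0324 + 0.0289 + 0.0676 + 0.0729 + 0.0004 = 0.2122
B = 1 / 0.2122 = 4.7125
Bₛ = (B − 1)/(n − 1) = (4.7125 − 1)/(6 − 1) = 3.7125/5 = 0.7425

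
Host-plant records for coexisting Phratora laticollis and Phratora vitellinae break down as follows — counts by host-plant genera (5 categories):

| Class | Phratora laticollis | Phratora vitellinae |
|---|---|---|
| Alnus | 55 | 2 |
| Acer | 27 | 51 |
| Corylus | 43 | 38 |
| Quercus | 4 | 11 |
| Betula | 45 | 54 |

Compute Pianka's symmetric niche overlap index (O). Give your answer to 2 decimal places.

Proportions for Phratora laticollis (n=174): 55/174=0.3161, 27/174=0.1552, 43/174=0.2471, 4/174=0.0230, 45/174=0.2586
Proportions for Phratora vitellinae (n=156): 2/156=0.0128, 51/156=0.3269, 38/156=0.2436, 11/156=0.0705, 54/156=0.3462
Σ p₁ᵢp₂ᵢ = 0.004046 + 0.050735 + 0.060194 + 0.001622 + 0.089527 = 0.206124
Σp_1ᵢ² = 0.3161² + 0.1552² + 0.2471² + 0.0230² + 0.2586² = 0.099919 + 0.024087 + 0.061058 + 0.000529 + 0.066874 = 0.252467
Σp_2ᵢ² = 0.0128² + 0.3269² + 0.2436² + 0.0705² + 0.3462² = 0.000164 + 0.106864 + 0.059341 + 0.004970 + 0.119854 = 0.291193
O = 0.206124 / √(0.252467 × 0.291193) = 0.206124 / 0.2711395 = 0.7602

0.76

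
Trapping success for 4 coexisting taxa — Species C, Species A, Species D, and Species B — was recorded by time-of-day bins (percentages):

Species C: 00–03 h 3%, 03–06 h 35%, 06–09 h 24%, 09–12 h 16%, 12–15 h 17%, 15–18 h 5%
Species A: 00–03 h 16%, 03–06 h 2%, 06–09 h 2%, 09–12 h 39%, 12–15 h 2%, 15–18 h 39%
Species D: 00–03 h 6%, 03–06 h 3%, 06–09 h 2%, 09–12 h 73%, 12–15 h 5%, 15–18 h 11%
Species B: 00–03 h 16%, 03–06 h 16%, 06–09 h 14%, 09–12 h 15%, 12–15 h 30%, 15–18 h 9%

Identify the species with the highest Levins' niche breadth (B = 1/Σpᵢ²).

Convert percentages to proportions (divide by 100).
Σp_Cᵢ² = 0.03² + 0.35² + 0.24² + 0.16² + 0.17² + 0.05² = 0.0009 + 0.1225 + 0.0576 + 0.0256 + 0.0289 + 0.0025 = 0.2380
B_C = 1 / 0.2380 = 4.2017
Σp_Aᵢ² = 0.16² + 0.02² + 0.02² + 0.39² + 0.02² + 0.39² = 0.0256 + 0.0004 + 0.0004 + 0.1521 + 0.0004 + 0.1521 = 0.3310
B_A = 1 / 0.3310 = 3.0211
Σp_Dᵢ² = 0.06² + 0.03² + 0.02² + 0.73² + 0.05² + 0.11² = 0.0036 + 0.0009 + 0.0004 + 0.5329 + 0.0025 + 0.0121 = 0.5524
B_D = 1 / 0.5524 = 1.8103
Σp_Bᵢ² = 0.16² + 0.16² + 0.14² + 0.15² + 0.30² + 0.09² = 0.0256 + 0.0256 + 0.0196 + 0.0225 + 0.0900 + 0.0081 = 0.1914
B_B = 1 / 0.1914 = 5.2247
Highest B → broadest niche (most generalist): Species B (B = 5.22).

Species B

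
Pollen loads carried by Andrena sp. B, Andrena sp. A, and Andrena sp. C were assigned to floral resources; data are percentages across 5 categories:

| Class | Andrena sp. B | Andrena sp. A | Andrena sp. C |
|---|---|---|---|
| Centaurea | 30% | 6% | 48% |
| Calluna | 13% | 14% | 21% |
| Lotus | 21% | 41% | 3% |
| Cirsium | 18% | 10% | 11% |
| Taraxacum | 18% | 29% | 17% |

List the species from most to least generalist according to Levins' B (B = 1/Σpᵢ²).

Convert percentages to proportions (divide by 100).
Σp_Bᵢ² = 0.30² + 0.13² + 0.21² + 0.18² + 0.18² = 0.0900 + 0.0169 + 0.0441 + 0.0324 + 0.0324 = 0.2158
B_B = 1 / 0.2158 = 4.6339
Σp_Aᵢ² = 0.06² + 0.14² + 0.41² + 0.10² + 0.29² = 0.0036 + 0.0196 + 0.1681 + 0.0100 + 0.0841 = 0.2854
B_A = 1 / 0.2854 = 3.5039
Σp_Cᵢ² = 0.48² + 0.21² + 0.03² + 0.11² + 0.17² = 0.2304 + 0.0441 + 0.0009 + 0.0121 + 0.0289 = 0.3164
B_C = 1 / 0.3164 = 3.1606
Ranking by B (broadest → narrowest): Andrena sp. B (4.63) > Andrena sp. A (3.50) > Andrena sp. C (3.16)

Andrena sp. B > Andrena sp. A > Andrena sp. C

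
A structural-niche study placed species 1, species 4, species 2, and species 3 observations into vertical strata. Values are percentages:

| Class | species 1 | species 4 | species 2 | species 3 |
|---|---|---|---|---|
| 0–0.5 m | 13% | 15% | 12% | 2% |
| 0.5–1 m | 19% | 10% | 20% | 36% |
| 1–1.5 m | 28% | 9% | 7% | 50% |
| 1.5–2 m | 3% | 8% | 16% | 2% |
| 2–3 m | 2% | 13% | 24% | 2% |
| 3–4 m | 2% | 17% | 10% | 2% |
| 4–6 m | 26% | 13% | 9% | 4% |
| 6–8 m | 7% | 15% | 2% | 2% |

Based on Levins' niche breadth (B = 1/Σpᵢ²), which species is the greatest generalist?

Convert percentages to proportions (divide by 100).
Σp_1ᵢ² = 0.13² + 0.19² + 0.28² + 0.03² + 0.02² + 0.02² + 0.26² + 0.07² = 0.0169 + 0.0361 + 0.0784 + 0.0009 + 0.0004 + 0.0004 + 0.0676 + 0.0049 = 0.2056
B_1 = 1 / 0.2056 = 4.8638
Σp_4ᵢ² = 0.15² + 0.10² + 0.09² + 0.08² + 0.13² + 0.17² + 0.13² + 0.15² = 0.0225 + 0.0100 + 0.0081 + 0.0064 + 0.0169 + 0.0289 + 0.0169 + 0.0225 = 0.1322
B_4 = 1 / 0.1322 = 7.5643
Σp_2ᵢ² = 0.12² + 0.20² + 0.07² + 0.16² + 0.24² + 0.10² + 0.09² + 0.02² = 0.0144 + 0.0400 + 0.0049 + 0.0256 + 0.0576 + 0.0100 + 0.0081 + 0.0004 = 0.1610
B_2 = 1 / 0.1610 = 6.2112
Σp_3ᵢ² = 0.02² + 0.36² + 0.50² + 0.02² + 0.02² + 0.02² + 0.04² + 0.02² = 0.0004 + 0.1296 + 0.2500 + 0.0004 + 0.0004 + 0.0004 + 0.0016 + 0.0004 = 0.3832
B_3 = 1 / 0.3832 = 2.6096
Highest B → broadest niche (most generalist): species 4 (B = 7.56).

species 4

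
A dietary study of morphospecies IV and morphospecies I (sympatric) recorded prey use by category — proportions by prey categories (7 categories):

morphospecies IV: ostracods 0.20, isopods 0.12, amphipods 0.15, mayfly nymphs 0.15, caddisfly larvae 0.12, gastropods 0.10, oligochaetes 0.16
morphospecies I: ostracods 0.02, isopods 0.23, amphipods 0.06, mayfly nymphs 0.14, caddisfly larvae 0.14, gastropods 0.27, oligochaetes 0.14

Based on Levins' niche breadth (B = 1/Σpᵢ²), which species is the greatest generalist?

morphospecies IV

Σp_IVᵢ² = 0.20² + 0.12² + 0.15² + 0.15² + 0.12² + 0.10² + 0.16² = 0.0400 + 0.0144 + 0.0225 + 0.0225 + 0.0144 + 0.0100 + 0.0256 = 0.1494
B_IV = 1 / 0.1494 = 6.6934
Σp_Iᵢ² = 0.02² + 0.23² + 0.06² + 0.14² + 0.14² + 0.27² + 0.14² = 0.0004 + 0.0529 + 0.0036 + 0.0196 + 0.0196 + 0.0729 + 0.0196 = 0.1886
B_I = 1 / 0.1886 = 5.3022
Highest B → broadest niche (most generalist): morphospecies IV (B = 6.69).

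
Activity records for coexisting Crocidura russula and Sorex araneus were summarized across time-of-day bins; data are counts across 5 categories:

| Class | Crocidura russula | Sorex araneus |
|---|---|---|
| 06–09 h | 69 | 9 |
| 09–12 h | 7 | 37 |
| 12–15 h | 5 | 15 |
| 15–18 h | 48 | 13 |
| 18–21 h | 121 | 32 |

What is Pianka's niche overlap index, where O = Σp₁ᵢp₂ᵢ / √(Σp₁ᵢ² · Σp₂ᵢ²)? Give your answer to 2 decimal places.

Proportions for Crocidura russula (n=250): 69/250=0.2760, 7/250=0.0280, 5/250=0.0200, 48/250=0.1920, 121/250=0.4840
Proportions for Sorex araneus (n=106): 9/106=0.0849, 37/106=0.3491, 15/106=0.1415, 13/106=0.1226, 32/106=0.3019
Σ p₁ᵢp₂ᵢ = 0.023432 + 0.009775 + 0.002830 + 0.023539 + 0.146120 = 0.205696
Σp_1ᵢ² = 0.2760² + 0.0280² + 0.0200² + 0.1920² + 0.4840² = 0.076176 + 0.000784 + 0.000400 + 0.036864 + 0.234256 = 0.348480
Σp_2ᵢ² = 0.0849² + 0.3491² + 0.1415² + 0.1226² + 0.3019² = 0.007208 + 0.121871 + 0.020022 + 0.015031 + 0.091144 = 0.255276
O = 0.205696 / √(0.348480 × 0.255276) = 0.205696 / 0.2982593 = 0.6897

0.69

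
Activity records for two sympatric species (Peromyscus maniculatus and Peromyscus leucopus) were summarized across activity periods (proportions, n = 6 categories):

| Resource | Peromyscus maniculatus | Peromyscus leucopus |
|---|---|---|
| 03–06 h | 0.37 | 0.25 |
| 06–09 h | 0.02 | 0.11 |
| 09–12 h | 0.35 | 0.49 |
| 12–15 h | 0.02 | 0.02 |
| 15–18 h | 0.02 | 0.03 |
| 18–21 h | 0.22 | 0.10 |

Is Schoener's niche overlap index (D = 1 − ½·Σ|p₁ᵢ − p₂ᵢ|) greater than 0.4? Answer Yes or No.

Σ|p₁ᵢ − p₂ᵢ| = 0.12 + 0.09 + 0.14 + 0.00 + 0.01 + 0.12 = 0.48
D = 1 − ½ × 0.48 = 1 − 0.240 = 0.7600
D = 0.7600 > 0.4 → Yes.

Yes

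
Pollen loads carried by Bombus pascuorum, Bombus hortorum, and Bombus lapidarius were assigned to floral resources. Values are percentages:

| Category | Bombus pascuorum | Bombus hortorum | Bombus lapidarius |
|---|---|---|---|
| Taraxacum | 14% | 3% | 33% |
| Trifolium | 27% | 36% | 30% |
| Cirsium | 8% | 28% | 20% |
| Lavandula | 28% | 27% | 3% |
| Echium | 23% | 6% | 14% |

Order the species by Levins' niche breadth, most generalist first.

Convert percentages to proportions (divide by 100).
Σp_pascᵢ² = 0.14² + 0.27² + 0.08² + 0.28² + 0.23² = 0.0196 + 0.0729 + 0.0064 + 0.0784 + 0.0529 = 0.2302
B_pasc = 1 / 0.2302 = 4.3440
Σp_hortᵢ² = 0.03² + 0.36² + 0.28² + 0.27² + 0.06² = 0.0009 + 0.1296 + 0.0784 + 0.0729 + 0.0036 = 0.2854
B_hort = 1 / 0.2854 = 3.5039
Σp_lapiᵢ² = 0.33² + 0.30² + 0.20² + 0.03² + 0.14² = 0.1089 + 0.0900 + 0.0400 + 0.0009 + 0.0196 = 0.2594
B_lapi = 1 / 0.2594 = 3.8551
Ranking by B (broadest → narrowest): Bombus pascuorum (4.34) > Bombus lapidarius (3.86) > Bombus hortorum (3.50)

Bombus pascuorum > Bombus lapidarius > Bombus hortorum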